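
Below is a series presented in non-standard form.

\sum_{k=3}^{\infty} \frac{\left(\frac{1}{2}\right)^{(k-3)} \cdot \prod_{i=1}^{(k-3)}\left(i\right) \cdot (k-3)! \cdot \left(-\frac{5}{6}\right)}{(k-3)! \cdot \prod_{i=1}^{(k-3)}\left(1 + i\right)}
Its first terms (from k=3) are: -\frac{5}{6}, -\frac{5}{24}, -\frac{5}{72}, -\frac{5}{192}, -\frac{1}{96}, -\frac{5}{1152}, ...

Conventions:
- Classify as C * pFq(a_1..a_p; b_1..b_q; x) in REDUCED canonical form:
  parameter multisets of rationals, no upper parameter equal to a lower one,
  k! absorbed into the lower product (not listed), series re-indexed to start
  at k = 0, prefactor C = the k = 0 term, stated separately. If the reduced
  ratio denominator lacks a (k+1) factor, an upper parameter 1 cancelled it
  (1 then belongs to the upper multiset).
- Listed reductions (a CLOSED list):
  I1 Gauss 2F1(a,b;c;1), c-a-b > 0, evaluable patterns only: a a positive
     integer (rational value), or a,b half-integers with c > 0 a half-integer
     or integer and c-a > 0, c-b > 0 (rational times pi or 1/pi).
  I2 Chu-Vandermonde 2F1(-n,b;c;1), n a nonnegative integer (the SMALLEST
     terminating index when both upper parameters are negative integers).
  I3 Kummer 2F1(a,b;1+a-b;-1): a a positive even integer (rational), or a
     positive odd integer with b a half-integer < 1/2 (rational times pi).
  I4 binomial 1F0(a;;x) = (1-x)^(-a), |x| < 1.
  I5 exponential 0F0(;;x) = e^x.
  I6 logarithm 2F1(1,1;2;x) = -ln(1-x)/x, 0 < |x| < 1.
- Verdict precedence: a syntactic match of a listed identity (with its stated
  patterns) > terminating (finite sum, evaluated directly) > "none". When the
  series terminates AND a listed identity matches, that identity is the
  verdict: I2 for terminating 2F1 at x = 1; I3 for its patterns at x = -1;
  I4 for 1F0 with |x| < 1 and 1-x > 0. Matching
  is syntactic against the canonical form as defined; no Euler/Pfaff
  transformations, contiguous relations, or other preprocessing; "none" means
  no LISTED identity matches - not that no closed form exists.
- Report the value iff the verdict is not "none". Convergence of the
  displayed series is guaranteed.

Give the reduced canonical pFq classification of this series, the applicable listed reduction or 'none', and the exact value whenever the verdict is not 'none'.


This is -\frac{5}{6} * 2F1(1, 1; 2; \frac{1}{2}) in reduced canonical form. Verdict: the I6 logarithm reduction applies (the logarithm: parameters (1,1;2), x = \frac{1}{2}). Exact value: \frac{5}{3} \cdot \ln\left(\frac{1}{2}\right).

Structural cue: t_0 being -\frac{5}{6}, the factorial ratio (prefactor -5/6) (k+a-1)!/(a-1)! is a rising factorial (a)_k.
Consecutive-term ratio: r(k) = \frac{1}{2} * (k+1) (k+1) / [(k+2) (k+1)] ; factor over Q: parameters, x = \frac{1}{2}, and C = -\frac{5}{6}.


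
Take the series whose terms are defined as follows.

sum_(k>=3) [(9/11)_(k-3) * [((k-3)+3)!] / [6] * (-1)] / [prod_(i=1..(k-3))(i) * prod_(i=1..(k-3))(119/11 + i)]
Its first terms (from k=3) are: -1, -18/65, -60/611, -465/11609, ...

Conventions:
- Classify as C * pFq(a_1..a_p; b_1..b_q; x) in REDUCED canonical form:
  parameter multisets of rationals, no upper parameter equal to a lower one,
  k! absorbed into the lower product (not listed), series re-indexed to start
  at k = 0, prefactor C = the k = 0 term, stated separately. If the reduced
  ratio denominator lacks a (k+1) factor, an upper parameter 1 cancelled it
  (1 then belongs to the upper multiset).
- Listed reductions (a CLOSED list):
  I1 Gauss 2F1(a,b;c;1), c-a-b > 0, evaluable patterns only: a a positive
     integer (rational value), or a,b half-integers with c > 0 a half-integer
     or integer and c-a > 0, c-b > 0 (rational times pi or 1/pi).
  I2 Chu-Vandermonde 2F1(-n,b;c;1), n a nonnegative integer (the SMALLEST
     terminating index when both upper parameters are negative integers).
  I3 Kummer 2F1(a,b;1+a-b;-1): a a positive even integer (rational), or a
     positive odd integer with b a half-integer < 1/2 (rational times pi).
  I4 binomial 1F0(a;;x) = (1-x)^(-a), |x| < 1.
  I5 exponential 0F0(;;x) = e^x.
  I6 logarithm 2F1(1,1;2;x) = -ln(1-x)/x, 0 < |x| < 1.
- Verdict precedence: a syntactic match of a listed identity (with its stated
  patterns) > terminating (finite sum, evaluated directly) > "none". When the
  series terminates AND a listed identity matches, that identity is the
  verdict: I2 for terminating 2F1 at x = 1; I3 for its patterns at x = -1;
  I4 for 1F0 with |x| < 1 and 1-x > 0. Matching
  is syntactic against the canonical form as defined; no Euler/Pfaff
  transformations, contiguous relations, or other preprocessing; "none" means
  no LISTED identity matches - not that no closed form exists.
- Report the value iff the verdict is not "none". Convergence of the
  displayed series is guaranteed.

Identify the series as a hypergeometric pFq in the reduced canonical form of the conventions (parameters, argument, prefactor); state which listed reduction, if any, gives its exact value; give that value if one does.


Classification (C = -1): 2F1 with upper {9/11, 4}, lower {130/11}, argument x = 1. Verdict: the Gauss summation I1 fires (x = 1: the Gamma ratio telescopes since c-a-b = 7 > 0 and a = 4 in Z>0). Its exact value is -212721/146410.

Structural cue: t_0 = -1 here, and the product of the first k integers (C = -1) is k!.
Ratio: r(k) = 1 * (k+9/11) (k+4) / [(k+130/11) (k+1)] - poly over poly, x = 1 from leading terms; C = -1 at k = 0.


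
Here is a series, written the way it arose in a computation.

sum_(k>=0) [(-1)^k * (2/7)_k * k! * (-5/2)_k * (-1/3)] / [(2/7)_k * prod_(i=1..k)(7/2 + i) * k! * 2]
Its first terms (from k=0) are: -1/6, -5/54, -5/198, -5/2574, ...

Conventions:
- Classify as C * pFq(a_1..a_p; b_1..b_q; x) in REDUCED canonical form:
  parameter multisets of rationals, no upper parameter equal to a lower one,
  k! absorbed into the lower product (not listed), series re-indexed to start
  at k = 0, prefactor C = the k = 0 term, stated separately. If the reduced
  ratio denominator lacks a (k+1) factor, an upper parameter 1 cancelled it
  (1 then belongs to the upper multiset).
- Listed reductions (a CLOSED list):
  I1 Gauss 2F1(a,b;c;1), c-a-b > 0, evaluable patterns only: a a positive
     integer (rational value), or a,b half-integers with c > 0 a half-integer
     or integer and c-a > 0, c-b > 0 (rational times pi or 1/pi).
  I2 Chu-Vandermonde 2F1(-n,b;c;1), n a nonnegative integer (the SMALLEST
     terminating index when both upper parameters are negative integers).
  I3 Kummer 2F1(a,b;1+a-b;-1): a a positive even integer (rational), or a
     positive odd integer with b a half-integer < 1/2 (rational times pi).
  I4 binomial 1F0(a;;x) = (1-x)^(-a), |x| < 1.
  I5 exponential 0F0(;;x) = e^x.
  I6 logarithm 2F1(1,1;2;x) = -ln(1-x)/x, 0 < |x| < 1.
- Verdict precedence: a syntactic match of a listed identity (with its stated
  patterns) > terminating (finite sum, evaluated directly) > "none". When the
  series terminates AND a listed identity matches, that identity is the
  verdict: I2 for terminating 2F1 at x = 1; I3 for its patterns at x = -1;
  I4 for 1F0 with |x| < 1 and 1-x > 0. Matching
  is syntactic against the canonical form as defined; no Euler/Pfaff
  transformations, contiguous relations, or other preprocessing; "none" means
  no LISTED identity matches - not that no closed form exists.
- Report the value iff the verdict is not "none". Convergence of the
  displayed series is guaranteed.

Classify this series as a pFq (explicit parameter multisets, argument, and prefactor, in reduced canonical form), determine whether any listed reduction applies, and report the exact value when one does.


Reduced: x = -1, 2F1, upper = {-5/2, 1}, lower = {9/2}, C = -1/6. Verdict: this is the Kummer evaluation I3 (x = -1; c = 9/2 equals 1+a-b for upper {-5/2, 1}: listed pattern). Its exact value is (-35/384) * pi.

First insight: from the first term -1/6: the lower running product (prefactor -1/6) is a rising factorial.
Consecutive-term ratio: r(k) = (-1) * (k-5/2) (k+1) / [(k+9/2) (k+1)] - poly over poly, x = (-1) from leading terms; C = -1/6 at k = 0.


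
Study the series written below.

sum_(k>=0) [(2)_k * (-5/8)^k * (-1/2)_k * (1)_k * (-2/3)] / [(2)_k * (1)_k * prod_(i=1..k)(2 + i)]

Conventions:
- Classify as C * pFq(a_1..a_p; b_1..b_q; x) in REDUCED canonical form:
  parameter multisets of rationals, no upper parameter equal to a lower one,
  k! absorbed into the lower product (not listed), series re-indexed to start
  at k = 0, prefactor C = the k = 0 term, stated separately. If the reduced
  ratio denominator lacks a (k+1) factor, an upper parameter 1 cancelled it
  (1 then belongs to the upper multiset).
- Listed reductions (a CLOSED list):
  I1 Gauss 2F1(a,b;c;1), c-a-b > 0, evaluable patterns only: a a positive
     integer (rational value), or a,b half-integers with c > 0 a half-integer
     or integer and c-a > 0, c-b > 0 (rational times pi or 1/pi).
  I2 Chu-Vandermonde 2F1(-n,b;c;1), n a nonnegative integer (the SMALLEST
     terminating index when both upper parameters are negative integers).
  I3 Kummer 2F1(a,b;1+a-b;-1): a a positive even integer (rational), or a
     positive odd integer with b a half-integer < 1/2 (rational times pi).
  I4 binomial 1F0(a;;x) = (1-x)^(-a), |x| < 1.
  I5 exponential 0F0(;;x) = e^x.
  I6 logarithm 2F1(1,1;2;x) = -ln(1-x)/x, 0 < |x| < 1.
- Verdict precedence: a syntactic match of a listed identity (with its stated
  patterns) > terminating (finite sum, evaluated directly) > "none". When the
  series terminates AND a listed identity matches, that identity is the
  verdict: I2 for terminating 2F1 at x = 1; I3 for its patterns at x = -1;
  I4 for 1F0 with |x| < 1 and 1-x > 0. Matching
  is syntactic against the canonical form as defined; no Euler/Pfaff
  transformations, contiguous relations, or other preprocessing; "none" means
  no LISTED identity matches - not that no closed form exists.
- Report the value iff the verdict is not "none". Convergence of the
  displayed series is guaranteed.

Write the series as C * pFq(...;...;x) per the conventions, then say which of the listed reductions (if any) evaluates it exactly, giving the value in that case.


Reduced: x = -5/8, 2F1, upper = {-1/2, 1}, lower = {3}, C = -2/3. Verdict: no listed reduction: x = -5/8 and upper {-1/2, 1} fail every I1-I6 pattern.

The tell: t_0 = -2/3 here, and (1)_k (C = -2/3) is k! itself.
Adjacent-term ratio: r(k) = (-5/8) * (k-1/2) (k+1) / [(k+3) (k+1)] - rational in k, leading ratio (-5/8); with t_0 = -2/3, classification follows.


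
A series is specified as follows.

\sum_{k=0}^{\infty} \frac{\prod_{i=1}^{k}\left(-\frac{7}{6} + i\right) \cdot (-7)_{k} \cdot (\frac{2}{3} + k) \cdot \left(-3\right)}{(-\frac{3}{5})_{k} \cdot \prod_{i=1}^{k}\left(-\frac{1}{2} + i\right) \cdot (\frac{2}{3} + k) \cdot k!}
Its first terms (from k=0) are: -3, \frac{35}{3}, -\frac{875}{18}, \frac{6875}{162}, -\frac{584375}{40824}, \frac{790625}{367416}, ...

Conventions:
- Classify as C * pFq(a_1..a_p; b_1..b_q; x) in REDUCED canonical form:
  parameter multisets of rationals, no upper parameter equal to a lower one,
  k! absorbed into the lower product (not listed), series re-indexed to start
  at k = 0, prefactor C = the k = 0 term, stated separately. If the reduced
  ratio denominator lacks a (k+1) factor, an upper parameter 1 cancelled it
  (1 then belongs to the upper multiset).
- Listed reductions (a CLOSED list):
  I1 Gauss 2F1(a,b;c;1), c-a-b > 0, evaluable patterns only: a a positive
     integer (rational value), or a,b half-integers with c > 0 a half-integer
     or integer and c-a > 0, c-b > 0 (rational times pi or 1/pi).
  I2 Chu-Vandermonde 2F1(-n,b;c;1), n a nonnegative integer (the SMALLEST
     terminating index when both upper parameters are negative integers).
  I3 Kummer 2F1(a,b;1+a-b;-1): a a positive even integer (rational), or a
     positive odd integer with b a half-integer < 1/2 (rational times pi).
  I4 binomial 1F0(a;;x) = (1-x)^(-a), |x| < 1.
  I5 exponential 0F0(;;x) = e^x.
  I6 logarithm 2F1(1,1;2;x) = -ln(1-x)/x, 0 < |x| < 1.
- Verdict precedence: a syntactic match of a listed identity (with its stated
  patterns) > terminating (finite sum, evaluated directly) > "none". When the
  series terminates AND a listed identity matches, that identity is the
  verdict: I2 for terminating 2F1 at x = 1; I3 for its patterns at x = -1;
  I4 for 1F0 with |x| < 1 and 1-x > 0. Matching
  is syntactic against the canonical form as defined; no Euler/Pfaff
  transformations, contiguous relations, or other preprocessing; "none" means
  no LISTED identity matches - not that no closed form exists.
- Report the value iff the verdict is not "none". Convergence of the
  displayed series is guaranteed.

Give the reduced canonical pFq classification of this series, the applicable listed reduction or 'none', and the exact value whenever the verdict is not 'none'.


Key observation: with t_0 = -3, striking the common factor k + 2/3 reduces the term (C = -3, x = 1).
Step ratio: r(k) = 1 * (k-7) (k-\frac{1}{6}) / [(k-\frac{3}{5}) (k+\frac{1}{2}) (k+1)] - rational in k. x = 1; t_0 = -3; negate the roots.

Reduced: x = 1, 2F2, upper = {-7, -\frac{1}{6}}, lower = {-\frac{3}{5}, \frac{1}{2}}, C = -3. Verdict: terminating. (-7)_k vanishes past k = 7, leaving a 8-term sum, computed directly. Hence: -\frac{46961502227}{4787751969}.


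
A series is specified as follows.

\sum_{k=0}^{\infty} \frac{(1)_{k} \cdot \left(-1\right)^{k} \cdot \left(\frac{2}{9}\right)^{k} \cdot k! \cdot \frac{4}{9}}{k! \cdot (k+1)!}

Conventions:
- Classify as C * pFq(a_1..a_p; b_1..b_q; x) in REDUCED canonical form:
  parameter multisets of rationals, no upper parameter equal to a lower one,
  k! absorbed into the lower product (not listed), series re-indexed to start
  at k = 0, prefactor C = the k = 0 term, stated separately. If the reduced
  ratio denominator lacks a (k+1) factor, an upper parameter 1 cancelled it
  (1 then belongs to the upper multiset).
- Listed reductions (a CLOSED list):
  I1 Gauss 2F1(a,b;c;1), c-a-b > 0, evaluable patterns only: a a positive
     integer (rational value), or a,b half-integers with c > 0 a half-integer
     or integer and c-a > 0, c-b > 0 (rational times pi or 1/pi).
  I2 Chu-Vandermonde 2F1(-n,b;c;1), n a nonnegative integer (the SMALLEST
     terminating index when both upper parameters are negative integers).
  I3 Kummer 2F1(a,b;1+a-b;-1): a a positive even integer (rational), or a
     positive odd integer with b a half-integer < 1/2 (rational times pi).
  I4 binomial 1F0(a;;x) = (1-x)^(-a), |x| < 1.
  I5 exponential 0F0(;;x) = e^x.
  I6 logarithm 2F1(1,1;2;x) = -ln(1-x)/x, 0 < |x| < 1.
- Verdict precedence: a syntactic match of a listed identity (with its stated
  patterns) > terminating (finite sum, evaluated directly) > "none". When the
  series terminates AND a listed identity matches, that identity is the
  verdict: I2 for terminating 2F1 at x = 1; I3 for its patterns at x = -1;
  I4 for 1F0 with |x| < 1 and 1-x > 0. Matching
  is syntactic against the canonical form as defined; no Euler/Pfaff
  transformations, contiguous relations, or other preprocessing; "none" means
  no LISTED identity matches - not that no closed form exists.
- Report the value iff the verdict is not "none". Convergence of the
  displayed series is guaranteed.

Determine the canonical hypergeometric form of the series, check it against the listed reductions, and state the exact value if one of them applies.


This is \frac{4}{9} * 2F1(1, 1; 2; -\frac{2}{9}) in reduced canonical form. Verdict: this is logarithm (I6) (the logarithm: parameters (1,1;2), x = -\frac{2}{9}). Sum: 2 \cdot \ln\left(\frac{11}{9}\right).

Key observation: t_0 = \frac{4}{9} here, and the denominator's factorial ratio (prefactor 4/9) is a lower Pochhammer.
Step ratio: r(k) = -\frac{2}{9} * (k+1) (k+1) / [(k+2) (k+1)] ; factor over Q: parameters, x = -\frac{2}{9}, and C = \frac{4}{9}.


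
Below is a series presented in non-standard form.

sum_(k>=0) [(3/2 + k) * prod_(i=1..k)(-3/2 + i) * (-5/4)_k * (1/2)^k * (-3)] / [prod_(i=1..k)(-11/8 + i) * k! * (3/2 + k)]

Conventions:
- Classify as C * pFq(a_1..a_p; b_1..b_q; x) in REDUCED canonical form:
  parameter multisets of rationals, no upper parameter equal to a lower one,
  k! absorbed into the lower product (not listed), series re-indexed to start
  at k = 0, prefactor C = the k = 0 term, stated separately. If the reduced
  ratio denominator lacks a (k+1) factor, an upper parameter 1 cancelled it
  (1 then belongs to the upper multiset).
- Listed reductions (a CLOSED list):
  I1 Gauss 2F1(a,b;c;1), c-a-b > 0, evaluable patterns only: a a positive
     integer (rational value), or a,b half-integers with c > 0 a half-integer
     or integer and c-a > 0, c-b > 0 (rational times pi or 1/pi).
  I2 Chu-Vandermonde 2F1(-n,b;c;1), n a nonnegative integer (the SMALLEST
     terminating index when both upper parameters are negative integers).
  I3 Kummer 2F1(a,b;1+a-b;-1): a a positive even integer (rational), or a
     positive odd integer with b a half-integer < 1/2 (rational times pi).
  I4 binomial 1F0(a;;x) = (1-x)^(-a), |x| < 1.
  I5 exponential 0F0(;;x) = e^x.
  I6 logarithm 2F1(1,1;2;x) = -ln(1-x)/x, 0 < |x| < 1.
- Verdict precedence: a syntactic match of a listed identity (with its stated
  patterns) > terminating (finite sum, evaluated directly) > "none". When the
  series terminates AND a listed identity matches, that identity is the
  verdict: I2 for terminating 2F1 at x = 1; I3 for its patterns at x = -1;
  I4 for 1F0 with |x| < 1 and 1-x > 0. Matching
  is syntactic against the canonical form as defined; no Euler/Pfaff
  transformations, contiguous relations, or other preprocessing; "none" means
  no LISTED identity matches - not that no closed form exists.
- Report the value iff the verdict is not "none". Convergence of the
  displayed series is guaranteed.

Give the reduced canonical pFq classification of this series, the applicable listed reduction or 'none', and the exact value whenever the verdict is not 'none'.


With C = -3: the canonical form is 2F1(-5/4, -1/2; -3/8; 1/2). Verdict: none - at argument 1/2 the multisets {-5/4, -1/2} ; {-3/8} match no listed identity.

The tell: t_0 being -3, the lower running product (C = -3, x = 1/2) is a rising factorial.
Adjacent-term ratio: r(k) = (1/2) * (k-5/4) (k-1/2) / [(k-3/8) (k+1)] - rational; roots negated = parameters, x = (1/2), C = -3.


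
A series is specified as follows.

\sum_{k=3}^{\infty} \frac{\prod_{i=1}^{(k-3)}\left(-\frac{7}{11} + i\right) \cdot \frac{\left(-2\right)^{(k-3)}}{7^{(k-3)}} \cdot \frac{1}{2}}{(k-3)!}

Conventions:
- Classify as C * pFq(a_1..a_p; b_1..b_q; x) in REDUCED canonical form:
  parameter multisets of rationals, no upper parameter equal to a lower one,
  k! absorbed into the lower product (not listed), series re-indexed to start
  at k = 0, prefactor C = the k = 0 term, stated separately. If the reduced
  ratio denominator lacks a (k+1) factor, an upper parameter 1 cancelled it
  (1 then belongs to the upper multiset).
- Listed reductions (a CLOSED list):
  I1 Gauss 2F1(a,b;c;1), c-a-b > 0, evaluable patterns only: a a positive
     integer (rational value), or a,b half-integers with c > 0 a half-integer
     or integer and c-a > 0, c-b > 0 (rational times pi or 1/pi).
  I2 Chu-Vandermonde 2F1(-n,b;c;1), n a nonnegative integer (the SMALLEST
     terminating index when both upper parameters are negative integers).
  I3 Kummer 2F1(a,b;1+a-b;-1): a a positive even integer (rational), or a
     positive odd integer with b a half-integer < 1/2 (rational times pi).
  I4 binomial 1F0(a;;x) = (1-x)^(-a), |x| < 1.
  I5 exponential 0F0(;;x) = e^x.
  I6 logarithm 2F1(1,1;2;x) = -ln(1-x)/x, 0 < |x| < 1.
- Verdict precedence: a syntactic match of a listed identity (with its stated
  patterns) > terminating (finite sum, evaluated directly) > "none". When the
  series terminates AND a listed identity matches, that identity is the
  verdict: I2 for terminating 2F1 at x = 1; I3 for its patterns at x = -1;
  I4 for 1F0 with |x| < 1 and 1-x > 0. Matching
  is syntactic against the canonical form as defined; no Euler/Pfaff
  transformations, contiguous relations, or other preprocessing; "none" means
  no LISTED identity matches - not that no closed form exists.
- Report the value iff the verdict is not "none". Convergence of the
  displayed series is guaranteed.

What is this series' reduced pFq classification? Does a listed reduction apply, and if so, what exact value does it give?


At argument -\frac{2}{7}: a 1F0 with upper {\frac{4}{11}}, lower {-}, scaled by C = \frac{1}{2}. Verdict: this is the I4 binomial reduction (the 1F0 binomial series: exponent -4/11, x = -\frac{2}{7}). Exact value: \frac{1}{2} \cdot \left(\frac{9}{7}\right)^{-\frac{4}{11}}.

The tell: x = -\frac{2}{7} and the running product (C = 1/2, x = -2/7) telescopes to a rising factorial.
Adjacent-term ratio: r(k) = -\frac{2}{7} * (k+\frac{4}{11}) / [(k+1)] - poly over poly, x = -\frac{2}{7} from leading terms; C = \frac{1}{2} at k = 0.


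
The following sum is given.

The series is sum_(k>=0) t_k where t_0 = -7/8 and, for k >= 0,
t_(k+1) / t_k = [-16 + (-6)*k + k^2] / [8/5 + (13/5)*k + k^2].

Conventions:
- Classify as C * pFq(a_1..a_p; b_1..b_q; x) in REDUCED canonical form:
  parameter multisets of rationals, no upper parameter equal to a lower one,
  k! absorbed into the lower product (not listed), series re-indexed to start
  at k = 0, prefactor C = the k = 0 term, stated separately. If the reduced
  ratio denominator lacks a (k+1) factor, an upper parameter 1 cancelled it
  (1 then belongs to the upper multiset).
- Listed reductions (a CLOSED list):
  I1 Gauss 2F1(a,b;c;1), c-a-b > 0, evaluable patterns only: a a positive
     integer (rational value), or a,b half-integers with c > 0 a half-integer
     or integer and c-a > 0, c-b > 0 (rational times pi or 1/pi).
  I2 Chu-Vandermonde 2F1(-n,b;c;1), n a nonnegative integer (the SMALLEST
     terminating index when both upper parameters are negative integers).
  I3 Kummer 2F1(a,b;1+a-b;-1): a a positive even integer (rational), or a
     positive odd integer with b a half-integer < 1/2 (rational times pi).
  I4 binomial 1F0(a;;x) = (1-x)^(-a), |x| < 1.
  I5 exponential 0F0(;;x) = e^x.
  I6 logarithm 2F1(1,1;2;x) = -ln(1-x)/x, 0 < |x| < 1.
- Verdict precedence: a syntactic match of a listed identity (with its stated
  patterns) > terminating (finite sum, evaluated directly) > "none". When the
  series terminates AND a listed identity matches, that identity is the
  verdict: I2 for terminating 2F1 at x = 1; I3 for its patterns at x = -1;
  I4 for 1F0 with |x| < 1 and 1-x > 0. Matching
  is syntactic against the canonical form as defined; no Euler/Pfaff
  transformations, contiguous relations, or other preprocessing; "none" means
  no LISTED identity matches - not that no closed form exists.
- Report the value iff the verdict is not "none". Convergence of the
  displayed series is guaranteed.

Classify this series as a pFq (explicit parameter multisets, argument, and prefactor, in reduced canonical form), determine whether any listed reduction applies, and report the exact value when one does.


Key step: t_0 being -7/8, roots of the ratio polynomials (prefactor -7/8) are the negated parameters.
Consecutive-term ratio: r(k) = 1 * (k-8) (k+2) / [(k+8/5) (k+1)] - poly over poly, x = 1 from leading terms; C = -7/8 at k = 0.

Classification (C = -7/8): 2F1 with upper {-8, 2}, lower {8/5}, argument x = 1. Verdict: Chu-Vandermonde (I2) fires (terminating 2F1 at x = 1 with n = 8, b = 2, c = 8/5). Sum: 21/6536.


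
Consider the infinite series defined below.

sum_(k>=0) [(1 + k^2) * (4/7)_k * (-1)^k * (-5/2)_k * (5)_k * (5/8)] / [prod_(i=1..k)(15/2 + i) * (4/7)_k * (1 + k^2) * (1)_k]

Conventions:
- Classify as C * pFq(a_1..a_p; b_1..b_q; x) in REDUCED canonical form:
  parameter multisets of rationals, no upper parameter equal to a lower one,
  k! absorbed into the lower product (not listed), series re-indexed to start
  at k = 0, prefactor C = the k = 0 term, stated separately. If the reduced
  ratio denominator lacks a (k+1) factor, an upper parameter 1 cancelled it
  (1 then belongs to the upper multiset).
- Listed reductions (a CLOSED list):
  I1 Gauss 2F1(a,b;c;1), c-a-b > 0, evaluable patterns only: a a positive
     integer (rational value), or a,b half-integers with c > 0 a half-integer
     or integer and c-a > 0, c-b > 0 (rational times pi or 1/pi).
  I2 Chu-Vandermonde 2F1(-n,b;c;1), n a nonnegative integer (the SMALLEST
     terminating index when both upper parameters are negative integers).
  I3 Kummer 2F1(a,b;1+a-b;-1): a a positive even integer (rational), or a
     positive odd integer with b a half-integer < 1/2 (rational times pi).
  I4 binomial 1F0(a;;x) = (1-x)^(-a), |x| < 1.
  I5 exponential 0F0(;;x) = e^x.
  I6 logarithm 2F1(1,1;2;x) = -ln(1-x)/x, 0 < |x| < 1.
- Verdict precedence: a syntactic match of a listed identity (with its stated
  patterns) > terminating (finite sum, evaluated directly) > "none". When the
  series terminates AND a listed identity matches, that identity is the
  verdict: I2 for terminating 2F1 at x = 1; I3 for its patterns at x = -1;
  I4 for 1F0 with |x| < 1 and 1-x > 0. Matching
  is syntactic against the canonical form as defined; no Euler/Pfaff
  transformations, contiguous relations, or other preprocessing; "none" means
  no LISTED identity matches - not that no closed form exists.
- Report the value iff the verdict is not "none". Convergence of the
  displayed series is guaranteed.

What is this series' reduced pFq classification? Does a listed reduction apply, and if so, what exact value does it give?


Reduced: x = -1, 2F1, upper = {-5/2, 5}, lower = {17/2}, C = 5/8. Verdict at x = -1: Kummer's theorem (I3) matches (x = -1; c = 17/2 equals 1+a-b for upper {-5/2, 5}: listed pattern). Its exact value is (675675/1048576) * pi.

Key observation: t_0 = 5/8 here, and the lower running product (C = 5/8) is a rising factorial.
Consecutive-term ratio: r(k) = (-1) * (k-5/2) (k+5) / [(k+17/2) (k+1)] ; factor over Q: parameters, x = (-1), and C = 5/8.


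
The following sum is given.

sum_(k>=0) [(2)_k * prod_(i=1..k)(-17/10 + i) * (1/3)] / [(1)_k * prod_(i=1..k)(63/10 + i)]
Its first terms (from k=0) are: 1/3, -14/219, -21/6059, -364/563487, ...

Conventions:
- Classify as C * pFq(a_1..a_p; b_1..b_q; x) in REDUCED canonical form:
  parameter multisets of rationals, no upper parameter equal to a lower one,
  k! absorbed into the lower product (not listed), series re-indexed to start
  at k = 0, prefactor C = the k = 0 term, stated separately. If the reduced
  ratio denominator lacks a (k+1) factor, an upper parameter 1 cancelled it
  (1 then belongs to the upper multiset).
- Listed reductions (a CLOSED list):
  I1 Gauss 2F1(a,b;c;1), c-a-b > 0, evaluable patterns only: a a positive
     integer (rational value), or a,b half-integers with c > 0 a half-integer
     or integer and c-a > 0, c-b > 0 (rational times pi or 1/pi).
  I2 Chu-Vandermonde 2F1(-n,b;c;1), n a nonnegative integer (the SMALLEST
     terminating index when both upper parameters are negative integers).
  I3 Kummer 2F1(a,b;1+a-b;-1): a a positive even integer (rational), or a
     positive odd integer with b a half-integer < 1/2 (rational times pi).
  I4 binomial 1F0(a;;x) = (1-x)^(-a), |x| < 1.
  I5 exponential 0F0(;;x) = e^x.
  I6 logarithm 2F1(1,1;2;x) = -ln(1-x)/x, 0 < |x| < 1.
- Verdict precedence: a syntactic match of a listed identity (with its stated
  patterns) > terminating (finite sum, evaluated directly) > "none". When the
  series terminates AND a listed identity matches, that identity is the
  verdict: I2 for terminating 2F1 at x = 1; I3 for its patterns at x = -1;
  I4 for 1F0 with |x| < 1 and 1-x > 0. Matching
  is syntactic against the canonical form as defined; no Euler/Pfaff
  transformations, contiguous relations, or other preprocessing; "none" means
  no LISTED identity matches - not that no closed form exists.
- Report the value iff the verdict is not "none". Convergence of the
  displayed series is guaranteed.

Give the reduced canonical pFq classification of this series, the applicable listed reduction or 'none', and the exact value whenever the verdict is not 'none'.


At argument 1: a 2F1 with upper {-7/10, 2}, lower {73/10}, scaled by C = 1/3. Verdict: Gauss (I1, integer-parameter pattern) applies (x = 1: the Gamma ratio telescopes since c-a-b = 6 > 0 and a = 2 in Z>0). Its exact value is 53/200.

The tell: with t_0 = 1/3, (1)_k (C = 1/3, x = 1) is k! itself.
Term ratio: r(k) = 1 * (k-7/10) (k+2) / [(k+73/10) (k+1)] - rational in k. x = 1; t_0 = 1/3; negate the roots.


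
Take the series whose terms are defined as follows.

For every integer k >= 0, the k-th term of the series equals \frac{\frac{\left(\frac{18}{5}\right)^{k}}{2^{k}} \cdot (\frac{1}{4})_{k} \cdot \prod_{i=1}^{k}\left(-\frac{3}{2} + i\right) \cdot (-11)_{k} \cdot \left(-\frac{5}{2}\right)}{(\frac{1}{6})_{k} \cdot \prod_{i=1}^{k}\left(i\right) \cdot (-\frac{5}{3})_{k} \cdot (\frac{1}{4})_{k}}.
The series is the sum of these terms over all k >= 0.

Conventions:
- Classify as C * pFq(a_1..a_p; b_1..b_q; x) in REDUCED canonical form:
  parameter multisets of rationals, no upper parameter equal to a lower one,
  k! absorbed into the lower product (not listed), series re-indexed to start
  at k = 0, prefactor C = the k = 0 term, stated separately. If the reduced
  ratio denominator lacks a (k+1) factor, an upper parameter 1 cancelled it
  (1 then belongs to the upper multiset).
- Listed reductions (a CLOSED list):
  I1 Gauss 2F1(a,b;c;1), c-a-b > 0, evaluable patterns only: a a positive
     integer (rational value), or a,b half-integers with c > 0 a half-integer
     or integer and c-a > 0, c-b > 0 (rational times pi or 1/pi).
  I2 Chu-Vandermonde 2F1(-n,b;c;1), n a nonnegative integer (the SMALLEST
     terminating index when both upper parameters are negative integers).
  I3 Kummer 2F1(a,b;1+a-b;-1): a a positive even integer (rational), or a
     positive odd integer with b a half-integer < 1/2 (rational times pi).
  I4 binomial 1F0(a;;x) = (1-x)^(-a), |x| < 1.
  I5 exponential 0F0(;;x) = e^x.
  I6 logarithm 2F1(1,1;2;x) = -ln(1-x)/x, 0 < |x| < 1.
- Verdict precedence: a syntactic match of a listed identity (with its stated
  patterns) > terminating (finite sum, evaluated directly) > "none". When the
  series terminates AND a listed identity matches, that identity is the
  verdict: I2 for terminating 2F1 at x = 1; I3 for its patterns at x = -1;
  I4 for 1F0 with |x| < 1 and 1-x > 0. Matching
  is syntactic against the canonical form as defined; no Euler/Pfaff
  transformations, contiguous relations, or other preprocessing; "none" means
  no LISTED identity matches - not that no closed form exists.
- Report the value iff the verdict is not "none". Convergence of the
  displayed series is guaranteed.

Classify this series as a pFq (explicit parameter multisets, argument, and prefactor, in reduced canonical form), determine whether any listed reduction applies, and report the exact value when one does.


This is -\frac{5}{2} * 2F2(-11, -\frac{1}{2}; -\frac{5}{3}, \frac{1}{6}; \frac{9}{5}) in reduced canonical form. Verdict: terminating. (-11)_k vanishes past k = 11, leaving a 12-term sum, computed directly. Hence: \frac{20308651347562687636152160037}{772919760354929687500000000}.

The tell: x = \frac{9}{5} and the two k-th powers (prefactor -5/2) combine into one argument.
Term ratio: r(k) = \frac{9}{5} * (k-11) (k-\frac{1}{2}) / [(k-\frac{5}{3}) (k+\frac{1}{6}) (k+1)] - poly over poly, x = \frac{9}{5} from leading terms; C = -\frac{5}{2} at k = 0.


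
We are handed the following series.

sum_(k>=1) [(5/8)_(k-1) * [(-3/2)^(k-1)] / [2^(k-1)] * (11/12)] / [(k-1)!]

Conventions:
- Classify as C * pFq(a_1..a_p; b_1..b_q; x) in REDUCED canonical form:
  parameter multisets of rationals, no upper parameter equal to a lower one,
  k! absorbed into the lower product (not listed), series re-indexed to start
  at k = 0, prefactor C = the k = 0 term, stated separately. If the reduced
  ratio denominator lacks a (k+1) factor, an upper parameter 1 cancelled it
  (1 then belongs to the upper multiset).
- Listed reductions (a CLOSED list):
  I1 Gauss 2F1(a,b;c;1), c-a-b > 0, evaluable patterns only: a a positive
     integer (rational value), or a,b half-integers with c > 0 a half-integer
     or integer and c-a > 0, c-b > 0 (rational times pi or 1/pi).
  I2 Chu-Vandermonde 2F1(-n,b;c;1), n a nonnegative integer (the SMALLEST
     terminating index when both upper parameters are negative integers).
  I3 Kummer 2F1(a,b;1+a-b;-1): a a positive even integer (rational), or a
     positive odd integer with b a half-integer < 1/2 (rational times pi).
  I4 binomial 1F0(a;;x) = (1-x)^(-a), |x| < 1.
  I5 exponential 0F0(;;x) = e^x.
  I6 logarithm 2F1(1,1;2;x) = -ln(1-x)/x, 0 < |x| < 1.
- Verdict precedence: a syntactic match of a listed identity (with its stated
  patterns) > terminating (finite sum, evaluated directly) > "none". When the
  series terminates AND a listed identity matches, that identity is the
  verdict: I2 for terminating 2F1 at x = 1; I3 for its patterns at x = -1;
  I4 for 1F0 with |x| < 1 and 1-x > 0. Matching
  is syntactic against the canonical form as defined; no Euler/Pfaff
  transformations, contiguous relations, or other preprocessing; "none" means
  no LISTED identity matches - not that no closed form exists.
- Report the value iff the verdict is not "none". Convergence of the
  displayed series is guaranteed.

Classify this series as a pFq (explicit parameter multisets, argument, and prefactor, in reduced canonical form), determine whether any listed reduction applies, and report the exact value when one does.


The series (x = -3/4) is 1F0: upper {5/8}, lower {-}, prefactor 11/12. Verdict: binomial (I4) matches (the 1F0 binomial series: exponent -5/8, x = -3/4). Sum: (11/12) * (7/4)^(-5/8).

The tell: from the first term 11/12: the two k-th powers (C = 11/12, x = -3/4) combine into one argument.
Adjacent-term ratio: r(k) = (-3/4) * (k+5/8) / [(k+1)] ; factor over Q: parameters, x = (-3/4), and C = 11/12.


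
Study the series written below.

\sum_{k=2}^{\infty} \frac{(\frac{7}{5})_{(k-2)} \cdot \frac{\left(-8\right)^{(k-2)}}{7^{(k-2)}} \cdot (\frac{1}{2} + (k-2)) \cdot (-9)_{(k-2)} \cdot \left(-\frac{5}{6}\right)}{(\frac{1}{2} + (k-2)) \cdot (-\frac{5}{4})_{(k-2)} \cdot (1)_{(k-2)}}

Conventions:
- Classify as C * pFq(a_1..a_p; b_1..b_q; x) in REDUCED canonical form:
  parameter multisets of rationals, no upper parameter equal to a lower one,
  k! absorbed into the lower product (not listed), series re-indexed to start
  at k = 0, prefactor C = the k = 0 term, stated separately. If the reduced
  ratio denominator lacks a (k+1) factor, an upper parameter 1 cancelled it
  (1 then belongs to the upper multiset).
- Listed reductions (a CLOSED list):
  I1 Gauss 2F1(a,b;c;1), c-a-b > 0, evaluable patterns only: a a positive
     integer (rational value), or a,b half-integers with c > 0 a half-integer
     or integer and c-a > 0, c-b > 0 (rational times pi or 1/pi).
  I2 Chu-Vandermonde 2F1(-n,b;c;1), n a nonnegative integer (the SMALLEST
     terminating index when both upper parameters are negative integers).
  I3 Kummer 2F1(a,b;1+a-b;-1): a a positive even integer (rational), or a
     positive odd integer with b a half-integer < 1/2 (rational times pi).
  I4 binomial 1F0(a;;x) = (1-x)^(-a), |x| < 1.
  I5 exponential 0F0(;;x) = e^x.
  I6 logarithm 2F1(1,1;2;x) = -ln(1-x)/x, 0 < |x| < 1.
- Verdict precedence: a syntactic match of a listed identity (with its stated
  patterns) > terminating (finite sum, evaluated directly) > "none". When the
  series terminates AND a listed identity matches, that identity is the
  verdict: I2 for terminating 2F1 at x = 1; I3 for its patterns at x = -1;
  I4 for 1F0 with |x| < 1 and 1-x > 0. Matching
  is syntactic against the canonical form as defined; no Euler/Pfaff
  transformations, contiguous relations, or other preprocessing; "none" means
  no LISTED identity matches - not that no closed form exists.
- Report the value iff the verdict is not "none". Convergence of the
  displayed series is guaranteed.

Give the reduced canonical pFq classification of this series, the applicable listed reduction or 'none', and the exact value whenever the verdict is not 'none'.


Classification (C = -\frac{5}{6}): 2F1 with upper {-9, \frac{7}{5}}, lower {-\frac{5}{4}}, argument x = -\frac{8}{7}. Verdict: terminating - no listed pattern fits, but -9 in the upper list cuts the series at k = 9; direct evaluation. Exact value: -\frac{31540165429788110297057}{147610431855468750}.

The tell: x = -\frac{8}{7} and the two geometric factors (prefactor -5/6) combine into one argument.
Consecutive-term ratio: r(k) = -\frac{8}{7} * (k-9) (k+\frac{7}{5}) / [(k-\frac{5}{4}) (k+1)] - poly over poly, x = -\frac{8}{7} from leading terms; C = -\frac{5}{6} at k = 0.


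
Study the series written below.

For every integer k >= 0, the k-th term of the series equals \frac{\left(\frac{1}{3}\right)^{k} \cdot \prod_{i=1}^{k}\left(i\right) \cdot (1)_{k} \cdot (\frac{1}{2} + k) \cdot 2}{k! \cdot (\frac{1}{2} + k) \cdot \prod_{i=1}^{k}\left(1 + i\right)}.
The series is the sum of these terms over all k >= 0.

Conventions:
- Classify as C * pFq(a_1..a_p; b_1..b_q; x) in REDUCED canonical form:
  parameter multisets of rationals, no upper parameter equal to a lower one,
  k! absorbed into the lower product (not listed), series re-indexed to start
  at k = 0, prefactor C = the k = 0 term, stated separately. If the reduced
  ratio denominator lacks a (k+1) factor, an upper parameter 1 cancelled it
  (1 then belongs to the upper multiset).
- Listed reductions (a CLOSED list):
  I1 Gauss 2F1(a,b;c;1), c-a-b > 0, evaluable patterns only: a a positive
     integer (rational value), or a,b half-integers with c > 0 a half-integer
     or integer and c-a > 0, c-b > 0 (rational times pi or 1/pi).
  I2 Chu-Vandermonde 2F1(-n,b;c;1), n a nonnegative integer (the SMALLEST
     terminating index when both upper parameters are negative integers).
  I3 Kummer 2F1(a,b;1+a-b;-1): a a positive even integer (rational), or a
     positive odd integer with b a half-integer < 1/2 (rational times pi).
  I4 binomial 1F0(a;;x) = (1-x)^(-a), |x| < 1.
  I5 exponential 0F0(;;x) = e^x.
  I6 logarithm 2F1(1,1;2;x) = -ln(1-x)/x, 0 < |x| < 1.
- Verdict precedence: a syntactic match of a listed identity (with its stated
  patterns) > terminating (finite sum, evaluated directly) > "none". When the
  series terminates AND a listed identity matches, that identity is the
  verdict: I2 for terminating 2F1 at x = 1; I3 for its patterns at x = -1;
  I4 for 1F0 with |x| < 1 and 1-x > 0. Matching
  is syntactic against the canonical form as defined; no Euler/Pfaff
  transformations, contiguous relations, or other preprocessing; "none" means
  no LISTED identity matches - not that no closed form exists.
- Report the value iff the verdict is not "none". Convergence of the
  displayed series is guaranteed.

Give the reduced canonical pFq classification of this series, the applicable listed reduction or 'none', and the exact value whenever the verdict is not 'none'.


Reduced: x = \frac{1}{3}, 2F1, upper = {1, 1}, lower = {2}, C = 2. Verdict: the logarithmic series (I6) applies (the logarithm: parameters (1,1;2), x = \frac{1}{3}). Value: \left(-6\right) \cdot \ln\left(\frac{2}{3}\right).

First insight: with t_0 = 2, the running product (C = 2) telescopes to a rising factorial.
Term ratio: r(k) = \frac{1}{3} * (k+1) (k+1) / [(k+2) (k+1)] - rational in k. x = \frac{1}{3}; t_0 = 2; negate the roots.


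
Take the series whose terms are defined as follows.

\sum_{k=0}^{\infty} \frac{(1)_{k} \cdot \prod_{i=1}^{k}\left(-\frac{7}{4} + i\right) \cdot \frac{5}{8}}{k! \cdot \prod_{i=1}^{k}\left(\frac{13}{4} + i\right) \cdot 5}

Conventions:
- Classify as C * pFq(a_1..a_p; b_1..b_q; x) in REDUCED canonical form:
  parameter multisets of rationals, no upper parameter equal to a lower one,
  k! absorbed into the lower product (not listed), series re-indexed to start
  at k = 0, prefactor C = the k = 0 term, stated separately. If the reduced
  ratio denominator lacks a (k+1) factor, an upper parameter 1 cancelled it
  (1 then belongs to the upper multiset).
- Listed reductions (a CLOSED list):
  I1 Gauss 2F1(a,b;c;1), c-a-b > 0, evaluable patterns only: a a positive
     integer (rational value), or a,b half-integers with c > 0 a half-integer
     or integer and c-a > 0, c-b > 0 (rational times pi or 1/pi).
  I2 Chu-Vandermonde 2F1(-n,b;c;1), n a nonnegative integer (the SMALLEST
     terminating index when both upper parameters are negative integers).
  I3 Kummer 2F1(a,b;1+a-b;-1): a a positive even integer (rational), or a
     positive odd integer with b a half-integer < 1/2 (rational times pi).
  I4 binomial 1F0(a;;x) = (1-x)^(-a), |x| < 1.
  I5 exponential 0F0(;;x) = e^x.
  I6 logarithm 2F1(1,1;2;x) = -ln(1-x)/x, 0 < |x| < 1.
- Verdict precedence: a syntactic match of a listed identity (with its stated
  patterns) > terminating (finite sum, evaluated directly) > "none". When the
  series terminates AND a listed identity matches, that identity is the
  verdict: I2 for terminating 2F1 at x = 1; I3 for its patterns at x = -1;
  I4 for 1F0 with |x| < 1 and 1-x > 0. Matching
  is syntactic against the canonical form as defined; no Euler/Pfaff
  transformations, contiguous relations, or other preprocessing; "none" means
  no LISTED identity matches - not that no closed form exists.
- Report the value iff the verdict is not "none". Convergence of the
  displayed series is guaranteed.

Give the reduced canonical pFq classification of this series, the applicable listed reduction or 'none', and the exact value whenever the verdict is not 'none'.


First insight: from the first term \frac{1}{8}: the constant factors (C = 1/8) combine into one prefactor.
Adjacent-term ratio: r(k) = 1 * (k-\frac{3}{4}) (k+1) / [(k+\frac{17}{4}) (k+1)] - rational; roots negated = parameters, x = 1, C = \frac{1}{8}.

Prefactor \frac{1}{8}, argument 1: 2F1 with upper {-\frac{3}{4}, 1} over lower {\frac{17}{4}}. Verdict: Gauss's theorem (I1) fires (x = 1: the Gamma ratio telescopes since c-a-b = 4 > 0 and a = 1 in Z>0). Sum: \frac{13}{128}.
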